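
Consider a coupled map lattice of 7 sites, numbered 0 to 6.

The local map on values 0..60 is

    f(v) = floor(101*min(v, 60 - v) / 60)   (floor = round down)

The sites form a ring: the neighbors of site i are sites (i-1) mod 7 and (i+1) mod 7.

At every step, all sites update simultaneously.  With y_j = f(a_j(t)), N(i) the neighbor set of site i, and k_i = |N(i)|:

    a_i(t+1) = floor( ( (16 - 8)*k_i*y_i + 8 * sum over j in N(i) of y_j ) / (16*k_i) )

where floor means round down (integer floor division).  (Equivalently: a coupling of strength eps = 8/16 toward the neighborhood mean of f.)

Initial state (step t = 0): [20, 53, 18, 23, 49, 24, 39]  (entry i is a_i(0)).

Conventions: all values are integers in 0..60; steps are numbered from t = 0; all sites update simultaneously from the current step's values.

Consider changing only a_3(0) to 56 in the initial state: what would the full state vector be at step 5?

Answer: [28, 38, 42, 43, 40, 30, 24]
Key observation: This trace re-runs the system from the modified initial state.

Derivation:
t=0: [20, 53, 18, 56, 49, 24, 39]
t=1: [28, 21, 19, 15, 20, 33, 35]
t=2: [42, 37, 30, 28, 34, 41, 44]
t=3: [31, 39, 46, 46, 41, 32, 28]
t=4: [44, 35, 26, 25, 33, 43, 47]
t=5: [28, 38, 42, 43, 40, 30, 24]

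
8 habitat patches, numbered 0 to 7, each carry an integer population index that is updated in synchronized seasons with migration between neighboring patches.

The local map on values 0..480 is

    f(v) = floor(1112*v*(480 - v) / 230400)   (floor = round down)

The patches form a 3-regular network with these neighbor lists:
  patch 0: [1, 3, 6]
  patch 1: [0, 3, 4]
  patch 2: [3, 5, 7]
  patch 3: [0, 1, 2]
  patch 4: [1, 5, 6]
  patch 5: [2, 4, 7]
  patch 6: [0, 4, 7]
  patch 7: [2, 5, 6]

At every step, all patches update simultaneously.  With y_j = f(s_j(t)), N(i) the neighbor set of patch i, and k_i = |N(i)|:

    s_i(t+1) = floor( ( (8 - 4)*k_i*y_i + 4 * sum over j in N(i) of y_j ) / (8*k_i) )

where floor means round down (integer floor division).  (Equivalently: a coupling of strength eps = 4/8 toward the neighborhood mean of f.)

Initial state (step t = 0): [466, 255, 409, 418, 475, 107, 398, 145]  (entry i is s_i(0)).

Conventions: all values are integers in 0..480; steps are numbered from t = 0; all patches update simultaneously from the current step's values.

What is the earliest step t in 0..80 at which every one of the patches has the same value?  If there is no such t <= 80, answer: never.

Simulating step by step:
t=0: [466, 255, 409, 418, 475, 107, 398, 145]  (not all equal)
t=1: [108, 165, 161, 137, 109, 160, 124, 198]  (not all equal)
t=2: [211, 227, 247, 228, 215, 242, 216, 252]  (not all equal)
t=3: [274, 275, 277, 276, 275, 276, 274, 276]  (not all equal)
t=4: [271, 271, 271, 271, 271, 271, 271, 271]  (all equal)

Answer: 4
Key observation: Synchronization is absorbing here: once all patches are equal they stay equal, and step 4 is the first all-equal step.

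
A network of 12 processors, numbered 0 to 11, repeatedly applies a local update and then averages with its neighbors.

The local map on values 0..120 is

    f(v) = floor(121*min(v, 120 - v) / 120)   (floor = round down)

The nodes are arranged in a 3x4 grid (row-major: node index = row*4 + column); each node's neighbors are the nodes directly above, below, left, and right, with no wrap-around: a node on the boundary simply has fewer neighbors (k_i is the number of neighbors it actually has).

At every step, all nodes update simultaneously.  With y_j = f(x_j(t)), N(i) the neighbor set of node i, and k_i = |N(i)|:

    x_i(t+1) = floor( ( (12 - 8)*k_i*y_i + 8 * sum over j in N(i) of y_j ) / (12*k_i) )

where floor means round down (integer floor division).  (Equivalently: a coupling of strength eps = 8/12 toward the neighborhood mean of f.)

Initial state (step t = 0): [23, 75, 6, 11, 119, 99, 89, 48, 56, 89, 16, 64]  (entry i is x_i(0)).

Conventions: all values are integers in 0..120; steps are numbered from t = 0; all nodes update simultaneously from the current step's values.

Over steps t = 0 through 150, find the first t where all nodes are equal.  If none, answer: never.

Answer: 13
Key observation: Synchronization is absorbing here: once all nodes are equal they stay equal, and step 13 is the first all-equal step.

Derivation:
t=0: [23, 75, 6, 11, 119, 99, 89, 48, 56, 89, 16, 64]  (not all equal)
t=1: [23, 26, 21, 21, 22, 25, 25, 37, 29, 31, 31, 40]  (not all equal)
t=2: [23, 24, 23, 26, 24, 25, 27, 31, 27, 29, 31, 36]  (not all equal)
t=3: [23, 23, 24, 26, 24, 25, 27, 30, 26, 28, 30, 32]  (not all equal)
t=4: [23, 23, 24, 26, 24, 25, 27, 28, 26, 27, 29, 30]  (not all equal)
t=5: [23, 23, 24, 26, 24, 25, 26, 27, 25, 26, 28, 29]  (not all equal)
t=6: [23, 23, 24, 25, 24, 24, 26, 27, 25, 26, 27, 28]  (not all equal)
t=7: [23, 23, 24, 25, 24, 24, 25, 26, 25, 25, 26, 27]  (not all equal)
t=8: [23, 23, 24, 25, 24, 24, 25, 25, 24, 25, 25, 26]  (not all equal)
t=9: [23, 23, 24, 24, 23, 24, 24, 25, 24, 24, 25, 25]  (not all equal)
t=10: [23, 23, 23, 24, 23, 23, 24, 24, 23, 24, 24, 25]  (not all equal)
t=11: [23, 23, 23, 23, 23, 23, 23, 24, 23, 23, 24, 24]  (not all equal)
t=12: [23, 23, 23, 23, 23, 23, 23, 23, 23, 23, 23, 24]  (not all equal)
t=13: [23, 23, 23, 23, 23, 23, 23, 23, 23, 23, 23, 23]  (all equal)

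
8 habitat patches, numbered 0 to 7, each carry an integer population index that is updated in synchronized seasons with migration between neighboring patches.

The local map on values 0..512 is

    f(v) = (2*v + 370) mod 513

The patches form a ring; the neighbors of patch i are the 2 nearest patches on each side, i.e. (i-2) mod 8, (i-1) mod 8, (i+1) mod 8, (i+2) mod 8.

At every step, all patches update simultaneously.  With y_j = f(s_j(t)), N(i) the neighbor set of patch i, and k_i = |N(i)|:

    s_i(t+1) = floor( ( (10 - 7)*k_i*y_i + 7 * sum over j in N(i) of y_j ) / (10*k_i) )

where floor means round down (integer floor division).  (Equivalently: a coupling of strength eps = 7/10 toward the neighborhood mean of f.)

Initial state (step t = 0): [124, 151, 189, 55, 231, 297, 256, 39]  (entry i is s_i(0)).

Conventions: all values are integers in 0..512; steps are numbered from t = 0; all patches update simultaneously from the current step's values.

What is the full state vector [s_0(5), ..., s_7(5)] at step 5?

Simulating step by step:
t=0: [124, 151, 189, 55, 231, 297, 256, 39]
t=1: [243, 269, 256, 347, 364, 418, 342, 324]
t=2: [329, 338, 259, 189, 129, 166, 200, 317]
t=3: [200, 199, 177, 192, 219, 248, 216, 229]
t=4: [264, 255, 246, 267, 279, 305, 300, 296]
t=5: [399, 385, 377, 396, 415, 439, 437, 428]

Answer: [399, 385, 377, 396, 415, 439, 437, 428]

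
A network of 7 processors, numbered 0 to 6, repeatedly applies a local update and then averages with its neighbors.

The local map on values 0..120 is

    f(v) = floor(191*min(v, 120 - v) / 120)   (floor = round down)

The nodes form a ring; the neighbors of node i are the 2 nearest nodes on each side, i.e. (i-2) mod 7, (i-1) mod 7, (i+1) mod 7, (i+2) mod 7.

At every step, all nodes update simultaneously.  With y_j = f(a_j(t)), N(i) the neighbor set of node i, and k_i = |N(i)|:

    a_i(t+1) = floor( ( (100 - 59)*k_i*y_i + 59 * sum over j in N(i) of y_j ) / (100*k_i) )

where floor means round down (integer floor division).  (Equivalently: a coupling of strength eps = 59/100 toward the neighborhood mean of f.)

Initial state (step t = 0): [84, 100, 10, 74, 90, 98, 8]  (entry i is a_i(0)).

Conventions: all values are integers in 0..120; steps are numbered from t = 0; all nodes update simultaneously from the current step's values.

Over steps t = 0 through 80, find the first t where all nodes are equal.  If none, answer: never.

Answer: 10
Key observation: Synchronization is absorbing here: once all nodes are equal they stay equal, and step 10 is the first all-equal step.

Derivation:
t=0: [84, 100, 10, 74, 90, 98, 8]  (not all equal)
t=1: [37, 35, 36, 48, 39, 42, 29]  (not all equal)
t=2: [56, 57, 60, 66, 61, 62, 54]  (not all equal)
t=3: [89, 89, 91, 89, 90, 89, 88]  (not all equal)
t=4: [48, 48, 47, 48, 47, 48, 49]  (not all equal)
t=5: [75, 75, 74, 75, 75, 75, 76]  (not all equal)
t=6: [71, 71, 71, 71, 71, 70, 70]  (not all equal)
t=7: [77, 77, 77, 77, 77, 78, 78]  (not all equal)
t=8: [67, 67, 68, 67, 67, 66, 66]  (not all equal)
t=9: [84, 83, 83, 83, 84, 84, 84]  (not all equal)
t=10: [57, 57, 57, 57, 57, 57, 57]  (all equal)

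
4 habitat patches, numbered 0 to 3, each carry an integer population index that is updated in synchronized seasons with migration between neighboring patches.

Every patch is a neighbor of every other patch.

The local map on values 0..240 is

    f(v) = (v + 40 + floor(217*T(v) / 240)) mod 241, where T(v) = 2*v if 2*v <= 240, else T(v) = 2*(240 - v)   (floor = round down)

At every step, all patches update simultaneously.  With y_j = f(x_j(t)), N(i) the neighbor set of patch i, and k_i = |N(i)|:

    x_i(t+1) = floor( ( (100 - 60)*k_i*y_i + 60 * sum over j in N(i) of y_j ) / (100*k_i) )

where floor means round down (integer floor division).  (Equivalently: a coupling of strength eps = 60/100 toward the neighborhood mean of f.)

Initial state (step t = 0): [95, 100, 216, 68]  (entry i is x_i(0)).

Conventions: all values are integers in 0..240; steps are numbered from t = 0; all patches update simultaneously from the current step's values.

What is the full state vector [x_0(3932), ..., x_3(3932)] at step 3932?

Answer: [130, 130, 130, 130]
Key observation: The state at step 9, [127, 127, 127, 127], reappears at step 11: the system is in a cycle of period 2 from step 9 on.  Therefore the state at step 3932 equals the state at step 9 + ((3932 - 9) mod 2) = 10, which is [130, 130, 130, 130].

Derivation:
t=0: [95, 100, 216, 68]
t=1: [99, 102, 98, 132]
t=2: [87, 89, 87, 97]
t=3: [49, 50, 49, 55]
t=4: [181, 181, 181, 184]
t=5: [85, 85, 85, 85]
t=6: [37, 37, 37, 37]
t=7: [143, 143, 143, 143]
t=8: [117, 117, 117, 117]
t=9: [127, 127, 127, 127]
t=10: [130, 130, 130, 130]
t=11: [127, 127, 127, 127]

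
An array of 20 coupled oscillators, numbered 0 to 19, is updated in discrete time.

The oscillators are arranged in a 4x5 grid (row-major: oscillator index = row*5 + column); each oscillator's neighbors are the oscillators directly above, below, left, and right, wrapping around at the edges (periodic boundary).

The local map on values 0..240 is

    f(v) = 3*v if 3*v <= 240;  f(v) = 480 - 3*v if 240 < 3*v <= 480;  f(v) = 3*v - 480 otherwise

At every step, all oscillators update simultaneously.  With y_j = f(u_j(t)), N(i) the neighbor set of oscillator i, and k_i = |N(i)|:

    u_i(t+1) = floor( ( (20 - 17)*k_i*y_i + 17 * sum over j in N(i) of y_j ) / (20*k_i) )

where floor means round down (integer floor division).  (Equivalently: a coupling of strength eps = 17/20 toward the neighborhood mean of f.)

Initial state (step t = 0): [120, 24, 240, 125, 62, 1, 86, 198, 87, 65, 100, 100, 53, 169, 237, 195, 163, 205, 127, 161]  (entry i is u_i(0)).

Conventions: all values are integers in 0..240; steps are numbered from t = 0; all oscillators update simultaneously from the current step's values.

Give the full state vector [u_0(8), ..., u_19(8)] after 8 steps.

Answer: [39, 74, 52, 55, 37, 61, 61, 82, 58, 41, 48, 78, 71, 61, 56, 65, 32, 69, 42, 48]

Derivation:
t=0: [120, 24, 240, 125, 62, 1, 86, 198, 87, 65, 100, 100, 53, 169, 237, 195, 163, 205, 127, 161]
t=1: [95, 136, 126, 173, 117, 152, 111, 195, 126, 165, 137, 148, 120, 154, 120, 82, 105, 127, 72, 132]
t=2: [126, 140, 82, 122, 90, 94, 72, 115, 52, 81, 98, 111, 72, 121, 57, 144, 118, 142, 83, 161]
t=3: [124, 153, 112, 193, 128, 187, 147, 194, 151, 191, 147, 180, 128, 182, 141, 95, 84, 179, 95, 140]
t=4: [99, 113, 80, 113, 90, 71, 61, 80, 80, 69, 89, 94, 74, 89, 63, 121, 104, 149, 89, 124]
t=5: [172, 185, 153, 213, 167, 198, 195, 224, 206, 212, 184, 196, 178, 215, 185, 160, 129, 184, 137, 171]
t=6: [50, 65, 108, 76, 84, 95, 119, 96, 163, 97, 73, 85, 122, 96, 101, 49, 68, 61, 101, 40]
t=7: [185, 163, 192, 155, 180, 173, 189, 114, 171, 157, 190, 174, 185, 130, 179, 169, 189, 165, 180, 172]
t=8: [39, 74, 52, 55, 37, 61, 61, 82, 58, 41, 48, 78, 71, 61, 56, 65, 32, 69, 42, 48]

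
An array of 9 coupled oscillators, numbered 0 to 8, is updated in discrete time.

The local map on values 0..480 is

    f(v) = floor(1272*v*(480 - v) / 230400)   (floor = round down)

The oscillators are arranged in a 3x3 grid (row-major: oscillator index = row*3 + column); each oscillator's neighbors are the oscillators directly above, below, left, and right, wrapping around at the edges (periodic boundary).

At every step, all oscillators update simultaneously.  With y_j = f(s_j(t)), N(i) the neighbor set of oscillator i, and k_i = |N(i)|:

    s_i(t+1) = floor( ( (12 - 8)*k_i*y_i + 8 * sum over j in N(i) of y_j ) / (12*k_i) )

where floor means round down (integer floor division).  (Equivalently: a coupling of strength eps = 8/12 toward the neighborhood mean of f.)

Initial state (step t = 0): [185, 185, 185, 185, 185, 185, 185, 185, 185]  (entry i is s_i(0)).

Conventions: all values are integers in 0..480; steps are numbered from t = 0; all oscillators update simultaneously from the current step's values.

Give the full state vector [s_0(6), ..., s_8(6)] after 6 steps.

Simulating step by step:
t=0: [185, 185, 185, 185, 185, 185, 185, 185, 185]
t=1: [301, 301, 301, 301, 301, 301, 301, 301, 301]
t=2: [297, 297, 297, 297, 297, 297, 297, 297, 297]
t=3: [300, 300, 300, 300, 300, 300, 300, 300, 300]
t=4: [298, 298, 298, 298, 298, 298, 298, 298, 298]
t=5: [299, 299, 299, 299, 299, 299, 299, 299, 299]
t=6: [298, 298, 298, 298, 298, 298, 298, 298, 298]

Answer: [298, 298, 298, 298, 298, 298, 298, 298, 298]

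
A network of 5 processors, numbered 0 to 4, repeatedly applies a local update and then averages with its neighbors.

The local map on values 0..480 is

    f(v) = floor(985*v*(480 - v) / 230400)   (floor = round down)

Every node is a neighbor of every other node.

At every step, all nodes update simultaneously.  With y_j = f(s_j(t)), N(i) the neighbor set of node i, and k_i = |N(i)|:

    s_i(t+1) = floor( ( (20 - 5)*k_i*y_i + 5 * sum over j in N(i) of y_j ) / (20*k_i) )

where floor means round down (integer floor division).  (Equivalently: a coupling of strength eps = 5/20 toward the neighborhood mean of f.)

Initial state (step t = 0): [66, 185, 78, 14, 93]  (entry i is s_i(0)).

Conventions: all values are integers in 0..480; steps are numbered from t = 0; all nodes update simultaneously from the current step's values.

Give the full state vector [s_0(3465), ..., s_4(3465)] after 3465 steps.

Answer: [246, 246, 246, 246, 246]
Key observation: The state at step 5, [246, 246, 246, 246, 246], reappears at step 6: the system is in a cycle of period 1 from step 5 on.  Therefore the state at step 3465 equals the state at step 5 + ((3465 - 5) mod 1) = 5, which is [246, 246, 246, 246, 246].

Derivation:
t=0: [66, 185, 78, 14, 93]
t=1: [121, 201, 133, 60, 146]
t=2: [185, 222, 193, 132, 201]
t=3: [231, 239, 234, 206, 236]
t=4: [244, 245, 245, 242, 245]
t=5: [246, 246, 246, 246, 246]
t=6: [246, 246, 246, 246, 246]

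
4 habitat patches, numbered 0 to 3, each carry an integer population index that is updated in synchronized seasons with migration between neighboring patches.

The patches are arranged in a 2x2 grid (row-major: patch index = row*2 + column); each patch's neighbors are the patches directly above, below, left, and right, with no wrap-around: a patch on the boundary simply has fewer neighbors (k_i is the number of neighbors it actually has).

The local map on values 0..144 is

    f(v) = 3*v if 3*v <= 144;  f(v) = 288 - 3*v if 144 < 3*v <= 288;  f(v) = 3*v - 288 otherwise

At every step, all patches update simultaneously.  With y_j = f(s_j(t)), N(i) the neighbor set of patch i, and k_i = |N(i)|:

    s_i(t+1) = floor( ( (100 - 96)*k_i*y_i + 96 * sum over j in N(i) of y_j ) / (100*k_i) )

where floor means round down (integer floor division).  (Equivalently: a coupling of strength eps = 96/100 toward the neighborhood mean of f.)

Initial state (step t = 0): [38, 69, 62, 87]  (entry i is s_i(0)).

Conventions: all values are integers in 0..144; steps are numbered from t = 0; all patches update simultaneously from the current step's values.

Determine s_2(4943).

Simulating step by step:
t=0: [38, 69, 62, 87]
t=1: [92, 70, 71, 88]
t=2: [73, 20, 20, 74]
t=3: [60, 67, 67, 60]
t=4: [87, 107, 107, 87]
t=5: [32, 27, 27, 32]
t=6: [81, 95, 95, 81]
t=7: [4, 43, 43, 4]
t=8: [124, 16, 16, 124]
t=9: [49, 82, 82, 49]
t=10: [45, 137, 137, 45]
t=11: [123, 134, 134, 123]
t=12: [112, 82, 82, 112]
t=13: [42, 47, 47, 42]
t=14: [140, 126, 126, 140]
t=15: [91, 130, 130, 91]
t=16: [98, 18, 18, 98]
t=17: [52, 7, 7, 52]
t=18: [25, 127, 127, 25]
t=19: [92, 75, 75, 92]
t=20: [60, 14, 14, 60]
t=21: [44, 105, 105, 44]
t=22: [31, 127, 127, 31]
t=23: [93, 93, 93, 93]
t=24: [9, 9, 9, 9]
t=25: [27, 27, 27, 27]
t=26: [81, 81, 81, 81]
t=27: [45, 45, 45, 45]
t=28: [135, 135, 135, 135]
t=29: [117, 117, 117, 117]
t=30: [63, 63, 63, 63]
t=31: [99, 99, 99, 99]
t=32: [9, 9, 9, 9]

Answer: s_2(4943) = 99
Key observation: The state at step 24, [9, 9, 9, 9], reappears at step 32: the system is in a cycle of period 8 from step 24 on.  Therefore the state at step 4943 equals the state at step 24 + ((4943 - 24) mod 8) = 31, which is [99, 99, 99, 99].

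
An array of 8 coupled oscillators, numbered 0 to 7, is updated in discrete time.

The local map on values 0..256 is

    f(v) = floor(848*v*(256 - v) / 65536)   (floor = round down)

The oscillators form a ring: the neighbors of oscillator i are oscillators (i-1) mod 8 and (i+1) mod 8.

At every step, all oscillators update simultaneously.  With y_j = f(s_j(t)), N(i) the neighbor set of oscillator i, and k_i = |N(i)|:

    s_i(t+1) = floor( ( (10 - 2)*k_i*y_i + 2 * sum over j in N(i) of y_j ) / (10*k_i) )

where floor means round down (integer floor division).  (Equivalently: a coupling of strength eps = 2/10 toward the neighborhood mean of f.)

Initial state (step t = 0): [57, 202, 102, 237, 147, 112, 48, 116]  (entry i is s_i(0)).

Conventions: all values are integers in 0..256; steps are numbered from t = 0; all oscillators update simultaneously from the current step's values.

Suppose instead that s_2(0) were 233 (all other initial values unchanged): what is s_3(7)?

Answer: s_3(7) = 195
Key observation: This trace re-runs the system from the modified initial state.

Derivation:
t=0: [57, 202, 233, 237, 147, 112, 48, 116]
t=1: [151, 134, 75, 74, 192, 200, 145, 195]
t=2: [200, 206, 178, 172, 159, 151, 196, 163]
t=3: [148, 138, 175, 186, 198, 199, 161, 186]
t=4: [202, 206, 184, 167, 149, 151, 189, 174]
t=5: [144, 137, 169, 191, 204, 200, 169, 177]
t=6: [205, 207, 189, 160, 140, 147, 184, 183]
t=7: [138, 134, 163, 195, 208, 203, 174, 168]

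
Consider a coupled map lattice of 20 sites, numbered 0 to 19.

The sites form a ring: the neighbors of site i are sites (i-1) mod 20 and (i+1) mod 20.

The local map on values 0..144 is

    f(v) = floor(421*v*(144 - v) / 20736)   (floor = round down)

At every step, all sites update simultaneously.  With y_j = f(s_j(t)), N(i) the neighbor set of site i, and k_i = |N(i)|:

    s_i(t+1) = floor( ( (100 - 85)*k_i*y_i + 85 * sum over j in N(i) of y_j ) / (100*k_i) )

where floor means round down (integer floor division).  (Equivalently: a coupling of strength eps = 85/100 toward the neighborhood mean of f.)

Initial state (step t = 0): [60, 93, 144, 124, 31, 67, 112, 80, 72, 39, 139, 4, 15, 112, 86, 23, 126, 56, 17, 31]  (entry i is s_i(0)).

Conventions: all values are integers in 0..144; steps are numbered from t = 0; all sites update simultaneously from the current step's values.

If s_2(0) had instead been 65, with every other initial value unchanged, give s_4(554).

Simulating step by step:
t=0: [60, 93, 65, 124, 31, 67, 112, 80, 72, 39, 139, 4, 15, 112, 86, 23, 126, 56, 17, 31]
t=1: [86, 101, 77, 81, 76, 76, 98, 90, 94, 63, 42, 24, 41, 70, 69, 70, 73, 52, 79, 72]
t=2: [97, 100, 96, 103, 103, 98, 99, 93, 99, 92, 81, 81, 82, 96, 105, 105, 101, 103, 101, 102]
t=3: [88, 91, 87, 88, 87, 88, 92, 90, 95, 96, 100, 103, 98, 93, 87, 85, 84, 87, 85, 89]
t=4: [98, 99, 98, 100, 100, 98, 98, 95, 95, 91, 89, 89, 90, 95, 98, 101, 100, 101, 99, 100]
t=5: [89, 90, 89, 89, 89, 90, 92, 92, 95, 96, 98, 98, 96, 94, 91, 89, 88, 89, 88, 90]
t=6: [98, 98, 98, 99, 98, 98, 97, 95, 94, 92, 91, 91, 93, 95, 97, 98, 99, 99, 98, 99]
t=7: [90, 91, 90, 90, 90, 91, 92, 93, 95, 96, 97, 96, 95, 94, 92, 91, 90, 90, 90, 90]
t=8: [97, 97, 97, 98, 97, 97, 96, 95, 94, 93, 92, 93, 94, 95, 96, 97, 97, 98, 98, 98]
t=9: [91, 92, 91, 91, 91, 92, 93, 94, 95, 96, 96, 96, 95, 94, 93, 92, 91, 91, 91, 91]
t=10: [97, 97, 97, 97, 97, 96, 96, 95, 94, 93, 93, 93, 94, 95, 96, 96, 97, 97, 97, 97]
t=11: [92, 92, 92, 92, 92, 92, 93, 94, 95, 95, 96, 95, 95, 94, 93, 92, 92, 92, 92, 92]
t=12: [97, 97, 97, 97, 97, 96, 96, 95, 94, 93, 93, 93, 94, 95, 96, 96, 97, 97, 97, 97]

Answer: s_4(554) = 97
Key observation: The state at step 10, [97, 97, 97, 97, 97, 96, 96, 95, 94, 93, 93, 93, 94, 95, 96, 96, 97, 97, 97, 97], reappears at step 12: the system is in a cycle of period 2 from step 10 on.  Therefore the state at step 554 equals the state at step 10 + ((554 - 10) mod 2) = 10, which is [97, 97, 97, 97, 97, 96, 96, 95, 94, 93, 93, 93, 94, 95, 96, 96, 97, 97, 97, 97].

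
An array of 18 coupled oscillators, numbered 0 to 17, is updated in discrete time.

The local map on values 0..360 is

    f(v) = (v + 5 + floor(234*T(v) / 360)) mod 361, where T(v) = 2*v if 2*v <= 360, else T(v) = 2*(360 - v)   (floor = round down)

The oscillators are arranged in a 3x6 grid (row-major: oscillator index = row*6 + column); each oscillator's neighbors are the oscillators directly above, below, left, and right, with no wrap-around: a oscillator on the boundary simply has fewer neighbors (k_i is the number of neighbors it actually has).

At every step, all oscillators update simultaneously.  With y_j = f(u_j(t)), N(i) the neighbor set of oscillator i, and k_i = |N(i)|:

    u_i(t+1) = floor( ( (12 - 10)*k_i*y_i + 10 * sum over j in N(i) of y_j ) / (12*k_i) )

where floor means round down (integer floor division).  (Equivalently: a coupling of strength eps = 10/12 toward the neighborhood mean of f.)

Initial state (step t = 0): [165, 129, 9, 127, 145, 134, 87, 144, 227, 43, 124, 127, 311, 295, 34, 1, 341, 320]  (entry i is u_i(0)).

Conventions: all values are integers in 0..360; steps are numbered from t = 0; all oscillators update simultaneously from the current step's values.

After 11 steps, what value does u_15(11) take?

Simulating step by step:
t=0: [165, 129, 9, 127, 145, 134, 87, 144, 227, 43, 124, 127, 311, 295, 34, 1, 341, 320]
t=1: [214, 156, 182, 178, 306, 316, 138, 175, 121, 149, 203, 221, 98, 125, 34, 55, 88, 130]
t=2: [142, 42, 103, 126, 36, 29, 143, 194, 158, 165, 137, 110, 294, 148, 209, 198, 169, 155]
t=3: [236, 190, 151, 146, 204, 155, 168, 172, 77, 144, 136, 151, 286, 92, 120, 37, 108, 120]
t=4: [42, 129, 218, 261, 190, 167, 34, 107, 240, 249, 259, 224, 106, 132, 182, 256, 233, 298]
t=5: [176, 160, 111, 43, 35, 45, 180, 194, 88, 35, 42, 30, 204, 205, 115, 43, 32, 39]
t=6: [37, 102, 132, 136, 100, 84, 51, 76, 173, 121, 83, 96, 53, 111, 144, 137, 95, 79]
t=7: [165, 200, 217, 282, 236, 224, 130, 167, 237, 229, 233, 198, 180, 221, 228, 287, 231, 217]
t=8: [152, 35, 40, 40, 38, 46, 80, 96, 40, 35, 44, 45, 155, 43, 37, 39, 38, 46]
t=9: [173, 201, 93, 92, 102, 101, 192, 136, 119, 96, 96, 108, 121, 104, 96, 89, 101, 101]
t=10: [50, 168, 187, 225, 228, 244, 187, 183, 251, 230, 236, 236, 171, 269, 240, 225, 225, 243]
t=11: [55, 69, 39, 46, 41, 41, 68, 41, 46, 41, 42, 39, 42, 42, 37, 42, 41, 41]

Answer: u_15(11) = 42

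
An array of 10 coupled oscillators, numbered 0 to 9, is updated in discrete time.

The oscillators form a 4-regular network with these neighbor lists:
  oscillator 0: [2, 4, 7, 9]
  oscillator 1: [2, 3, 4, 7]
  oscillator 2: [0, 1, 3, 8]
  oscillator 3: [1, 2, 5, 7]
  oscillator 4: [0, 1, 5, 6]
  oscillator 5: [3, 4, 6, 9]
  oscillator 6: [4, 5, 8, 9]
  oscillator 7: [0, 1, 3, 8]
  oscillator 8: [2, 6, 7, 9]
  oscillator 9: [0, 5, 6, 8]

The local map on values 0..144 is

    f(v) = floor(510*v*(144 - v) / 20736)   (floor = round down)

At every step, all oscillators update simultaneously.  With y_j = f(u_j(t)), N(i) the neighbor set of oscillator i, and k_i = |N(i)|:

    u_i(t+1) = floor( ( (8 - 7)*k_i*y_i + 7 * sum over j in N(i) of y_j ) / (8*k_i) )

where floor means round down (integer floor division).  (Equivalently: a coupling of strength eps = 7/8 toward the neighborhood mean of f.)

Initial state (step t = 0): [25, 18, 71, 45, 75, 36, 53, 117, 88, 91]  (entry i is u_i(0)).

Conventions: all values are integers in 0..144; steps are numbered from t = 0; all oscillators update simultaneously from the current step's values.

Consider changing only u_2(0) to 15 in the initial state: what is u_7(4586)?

Answer: u_7(4586) = 127
Key observation: The state at step 10, [127, 127, 127, 127, 127, 127, 127, 127, 127, 127], reappears at step 14: the system is in a cycle of period 4 from step 10 on.  Therefore the state at step 4586 equals the state at step 10 + ((4586 - 10) mod 4) = 10, which is [127, 127, 127, 127, 127, 127, 127, 127, 127, 127].

Derivation:
t=0: [25, 18, 15, 45, 75, 36, 53, 117, 88, 91]
t=1: [89, 85, 84, 73, 90, 115, 115, 87, 93, 103]
t=2: [116, 122, 121, 114, 103, 104, 102, 121, 108, 100]
t=3: [85, 78, 79, 77, 89, 100, 102, 79, 88, 96]
t=4: [121, 124, 124, 122, 116, 115, 114, 124, 117, 114]
t=5: [70, 65, 66, 65, 74, 78, 80, 66, 72, 78]
t=6: [126, 126, 126, 126, 126, 126, 126, 126, 125, 126]
t=7: [55, 55, 55, 55, 55, 55, 55, 55, 55, 55]
t=8: [120, 120, 120, 120, 120, 120, 120, 120, 120, 120]
t=9: [70, 70, 70, 70, 70, 70, 70, 70, 70, 70]
t=10: [127, 127, 127, 127, 127, 127, 127, 127, 127, 127]
t=11: [53, 53, 53, 53, 53, 53, 53, 53, 53, 53]
t=12: [118, 118, 118, 118, 118, 118, 118, 118, 118, 118]
t=13: [75, 75, 75, 75, 75, 75, 75, 75, 75, 75]
t=14: [127, 127, 127, 127, 127, 127, 127, 127, 127, 127]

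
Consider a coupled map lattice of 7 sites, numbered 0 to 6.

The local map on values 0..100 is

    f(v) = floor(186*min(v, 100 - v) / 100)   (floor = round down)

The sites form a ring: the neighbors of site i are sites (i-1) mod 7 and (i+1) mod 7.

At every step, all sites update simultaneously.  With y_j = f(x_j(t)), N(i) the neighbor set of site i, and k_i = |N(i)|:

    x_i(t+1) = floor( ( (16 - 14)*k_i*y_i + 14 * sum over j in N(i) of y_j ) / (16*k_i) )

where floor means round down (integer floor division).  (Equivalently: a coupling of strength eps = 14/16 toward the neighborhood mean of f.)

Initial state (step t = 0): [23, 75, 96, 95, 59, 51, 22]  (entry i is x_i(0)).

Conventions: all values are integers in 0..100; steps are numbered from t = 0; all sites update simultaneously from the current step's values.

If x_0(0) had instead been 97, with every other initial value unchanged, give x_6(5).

Answer: x_6(5) = 52
Key observation: This trace re-runs the system from the modified initial state.

Derivation:
t=0: [97, 75, 96, 95, 59, 51, 22]
t=1: [38, 11, 24, 37, 53, 62, 47]
t=2: [55, 52, 44, 65, 71, 84, 72]
t=3: [72, 82, 77, 66, 47, 49, 55]
t=4: [57, 45, 47, 64, 78, 85, 72]
t=5: [68, 83, 76, 63, 45, 43, 52]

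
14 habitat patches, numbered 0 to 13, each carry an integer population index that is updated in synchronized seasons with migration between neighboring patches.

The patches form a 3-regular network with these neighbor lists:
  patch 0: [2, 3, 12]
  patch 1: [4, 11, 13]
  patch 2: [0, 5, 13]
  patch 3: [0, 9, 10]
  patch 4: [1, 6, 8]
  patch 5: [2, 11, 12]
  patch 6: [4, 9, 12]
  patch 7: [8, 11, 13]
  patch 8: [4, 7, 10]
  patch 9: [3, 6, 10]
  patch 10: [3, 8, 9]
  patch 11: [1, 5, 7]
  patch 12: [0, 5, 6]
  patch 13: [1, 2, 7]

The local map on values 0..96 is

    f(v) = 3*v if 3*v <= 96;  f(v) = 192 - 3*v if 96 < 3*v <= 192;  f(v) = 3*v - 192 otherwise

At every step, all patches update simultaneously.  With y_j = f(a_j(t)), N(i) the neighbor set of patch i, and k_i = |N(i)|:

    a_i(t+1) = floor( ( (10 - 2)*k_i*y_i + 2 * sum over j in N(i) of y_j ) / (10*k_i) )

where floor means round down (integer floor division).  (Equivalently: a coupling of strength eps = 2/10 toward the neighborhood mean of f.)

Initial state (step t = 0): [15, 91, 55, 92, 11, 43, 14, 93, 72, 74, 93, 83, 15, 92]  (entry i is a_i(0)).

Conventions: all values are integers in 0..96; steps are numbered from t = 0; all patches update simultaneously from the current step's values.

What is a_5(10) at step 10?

Simulating step by step:
t=0: [15, 91, 55, 92, 11, 43, 14, 93, 72, 74, 93, 83, 15, 92]
t=1: [46, 76, 34, 78, 36, 59, 40, 80, 33, 38, 78, 61, 46, 80]
t=2: [55, 38, 79, 45, 80, 22, 72, 48, 86, 72, 47, 13, 52, 50]
t=3: [30, 71, 45, 52, 49, 60, 26, 48, 62, 28, 50, 44, 36, 45]
t=4: [83, 27, 56, 43, 43, 23, 76, 46, 13, 77, 42, 53, 79, 54]
t=5: [54, 73, 29, 61, 60, 62, 38, 50, 43, 42, 62, 40, 46, 34]
t=6: [34, 33, 78, 14, 20, 19, 71, 48, 54, 59, 14, 62, 50, 82]
t=7: [80, 82, 47, 43, 57, 51, 24, 44, 34, 19, 39, 18, 44, 55]
t=8: [50, 50, 48, 62, 31, 42, 66, 59, 82, 59, 74, 53, 58, 32]
t=9: [38, 48, 52, 10, 81, 59, 13, 24, 52, 14, 29, 34, 22, 83]
t=10: [71, 51, 38, 37, 49, 24, 41, 69, 42, 44, 76, 81, 61, 56]

Answer: a_5(10) = 24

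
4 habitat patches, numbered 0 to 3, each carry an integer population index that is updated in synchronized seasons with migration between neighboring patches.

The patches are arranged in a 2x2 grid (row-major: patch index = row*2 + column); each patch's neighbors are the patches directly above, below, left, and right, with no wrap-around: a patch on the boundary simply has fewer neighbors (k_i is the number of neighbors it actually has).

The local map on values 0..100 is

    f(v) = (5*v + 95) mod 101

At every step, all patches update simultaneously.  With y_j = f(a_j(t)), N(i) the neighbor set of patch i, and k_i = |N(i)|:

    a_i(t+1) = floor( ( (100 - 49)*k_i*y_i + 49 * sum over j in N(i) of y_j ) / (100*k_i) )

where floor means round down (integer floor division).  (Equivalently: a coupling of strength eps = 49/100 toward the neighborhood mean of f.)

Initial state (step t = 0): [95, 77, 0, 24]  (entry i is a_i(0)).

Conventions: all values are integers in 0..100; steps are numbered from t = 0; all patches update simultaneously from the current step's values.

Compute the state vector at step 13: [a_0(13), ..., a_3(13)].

Answer: [41, 53, 30, 41]

Derivation:
t=0: [95, 77, 0, 24]
t=1: [75, 57, 67, 48]
t=2: [58, 63, 37, 41]
t=3: [62, 47, 83, 70]
t=4: [8, 24, 12, 28]
t=5: [33, 23, 43, 33]
t=6: [33, 32, 31, 33]
t=7: [54, 55, 52, 54]
t=8: [60, 64, 56, 60]
t=9: [67, 50, 81, 67]
t=10: [47, 34, 61, 47]
t=11: [52, 45, 62, 52]
t=12: [30, 34, 25, 30]
t=13: [41, 53, 30, 41]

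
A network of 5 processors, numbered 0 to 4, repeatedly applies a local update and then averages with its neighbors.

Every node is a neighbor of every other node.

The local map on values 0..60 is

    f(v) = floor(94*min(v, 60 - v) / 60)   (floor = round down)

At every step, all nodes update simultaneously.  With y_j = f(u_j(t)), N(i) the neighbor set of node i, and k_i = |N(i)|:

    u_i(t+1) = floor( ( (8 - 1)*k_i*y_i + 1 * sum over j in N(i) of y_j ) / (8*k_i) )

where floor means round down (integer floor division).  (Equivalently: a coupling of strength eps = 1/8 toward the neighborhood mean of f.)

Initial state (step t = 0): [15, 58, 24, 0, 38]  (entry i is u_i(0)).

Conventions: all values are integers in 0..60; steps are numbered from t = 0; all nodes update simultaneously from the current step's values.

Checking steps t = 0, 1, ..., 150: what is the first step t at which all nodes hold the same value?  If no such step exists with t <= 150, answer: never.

Simulating step by step:
t=0: [15, 58, 24, 0, 38]  (not all equal)
t=1: [22, 5, 34, 3, 31]  (not all equal)
t=2: [32, 9, 37, 7, 42]  (not all equal)
t=3: [40, 15, 34, 12, 27]  (not all equal)
t=4: [30, 24, 38, 20, 40]  (not all equal)
t=5: [45, 36, 34, 31, 31]  (not all equal)
t=6: [25, 37, 39, 43, 43]  (not all equal)
t=7: [37, 35, 31, 26, 26]  (not all equal)
t=8: [36, 39, 44, 40, 40]  (not all equal)
t=9: [36, 31, 25, 31, 31]  (not all equal)
t=10: [37, 44, 39, 44, 44]  (not all equal)
t=11: [34, 25, 31, 25, 25]  (not all equal)
t=12: [40, 39, 44, 39, 39]  (not all equal)
t=13: [30, 31, 25, 31, 31]  (not all equal)
t=14: [46, 44, 39, 44, 44]  (not all equal)
t=15: [21, 25, 31, 25, 25]  (not all equal)
t=16: [33, 38, 44, 38, 38]  (not all equal)
t=17: [40, 33, 26, 33, 33]  (not all equal)
t=18: [32, 41, 39, 41, 41]  (not all equal)
t=19: [41, 29, 32, 29, 29]  (not all equal)
t=20: [30, 44, 42, 44, 44]  (not all equal)
t=21: [44, 25, 28, 25, 25]  (not all equal)
t=22: [26, 38, 42, 38, 38]  (not all equal)
t=23: [39, 34, 28, 34, 34]  (not all equal)
t=24: [33, 39, 42, 39, 39]  (not all equal)
t=25: [40, 32, 28, 32, 32]  (not all equal)
t=26: [32, 42, 42, 42, 42]  (not all equal)
t=27: [41, 28, 28, 28, 28]  (not all equal)
t=28: [30, 42, 42, 42, 42]  (not all equal)
t=29: [44, 28, 28, 28, 28]  (not all equal)
t=30: [27, 42, 42, 42, 42]  (not all equal)
t=31: [40, 28, 28, 28, 28]  (not all equal)
t=32: [32, 42, 42, 42, 42]  (not all equal)

Answer: never
Key observation: The state at step 26 reappears at step 32 — the system is in a cycle of period 6 from step 26 on.  No step 0..32 is synchronized, and the cycle repeats forever, so no step up to 150 (or ever) has all nodes equal.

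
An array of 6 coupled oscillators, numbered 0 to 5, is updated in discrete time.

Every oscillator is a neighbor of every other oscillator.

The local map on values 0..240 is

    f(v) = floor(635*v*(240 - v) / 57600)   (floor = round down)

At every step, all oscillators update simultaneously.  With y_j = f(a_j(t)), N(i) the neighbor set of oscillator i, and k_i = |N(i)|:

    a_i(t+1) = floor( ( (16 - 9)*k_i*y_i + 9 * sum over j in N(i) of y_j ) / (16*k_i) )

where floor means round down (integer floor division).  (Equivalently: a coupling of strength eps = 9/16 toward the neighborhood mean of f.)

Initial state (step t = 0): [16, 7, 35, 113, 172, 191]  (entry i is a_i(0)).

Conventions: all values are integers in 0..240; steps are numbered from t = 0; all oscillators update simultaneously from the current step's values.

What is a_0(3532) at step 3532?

Answer: a_0(3532) = 148
Key observation: The state at step 5, [150, 150, 150, 150, 150, 150], reappears at step 7: the system is in a cycle of period 2 from step 5 on.  Therefore the state at step 3532 equals the state at step 5 + ((3532 - 5) mod 2) = 6, which is [148, 148, 148, 148, 148, 148].

Derivation:
t=0: [16, 7, 35, 113, 172, 191]
t=1: [71, 64, 84, 110, 100, 92]
t=2: [139, 137, 143, 147, 146, 145]
t=3: [152, 153, 152, 151, 151, 151]
t=4: [147, 146, 147, 147, 147, 147]
t=5: [150, 150, 150, 150, 150, 150]
t=6: [148, 148, 148, 148, 148, 148]
t=7: [150, 150, 150, 150, 150, 150]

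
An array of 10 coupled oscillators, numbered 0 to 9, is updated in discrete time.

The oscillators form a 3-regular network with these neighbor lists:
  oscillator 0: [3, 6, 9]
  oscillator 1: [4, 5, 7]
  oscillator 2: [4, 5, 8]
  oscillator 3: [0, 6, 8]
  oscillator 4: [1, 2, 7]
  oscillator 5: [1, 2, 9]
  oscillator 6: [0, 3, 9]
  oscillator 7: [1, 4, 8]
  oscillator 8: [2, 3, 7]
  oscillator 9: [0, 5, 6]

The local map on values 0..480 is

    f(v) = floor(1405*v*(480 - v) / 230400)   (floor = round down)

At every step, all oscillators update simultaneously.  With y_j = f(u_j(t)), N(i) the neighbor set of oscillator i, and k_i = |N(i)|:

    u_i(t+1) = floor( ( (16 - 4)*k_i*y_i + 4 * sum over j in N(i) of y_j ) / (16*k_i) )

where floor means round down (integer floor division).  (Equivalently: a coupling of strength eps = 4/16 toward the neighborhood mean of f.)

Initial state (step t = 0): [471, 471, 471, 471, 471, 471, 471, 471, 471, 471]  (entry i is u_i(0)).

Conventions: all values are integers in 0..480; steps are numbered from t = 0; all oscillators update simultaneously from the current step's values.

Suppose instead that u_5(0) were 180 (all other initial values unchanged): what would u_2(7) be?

Simulating step by step:
t=0: [471, 471, 471, 471, 471, 180, 471, 471, 471, 471]
t=1: [25, 50, 50, 25, 25, 253, 25, 25, 25, 50]
t=2: [74, 138, 138, 69, 79, 295, 74, 74, 74, 138]
t=3: [190, 274, 274, 174, 207, 320, 190, 192, 190, 273]
t=4: [335, 340, 340, 327, 343, 320, 335, 338, 335, 340]
t=5: [296, 291, 292, 302, 287, 306, 296, 291, 295, 292]
t=6: [331, 334, 333, 328, 336, 326, 331, 334, 332, 332]
t=7: [300, 297, 298, 302, 295, 304, 300, 297, 299, 299]

Answer: u_2(7) = 298
Key observation: This trace re-runs the system from the modified initial state.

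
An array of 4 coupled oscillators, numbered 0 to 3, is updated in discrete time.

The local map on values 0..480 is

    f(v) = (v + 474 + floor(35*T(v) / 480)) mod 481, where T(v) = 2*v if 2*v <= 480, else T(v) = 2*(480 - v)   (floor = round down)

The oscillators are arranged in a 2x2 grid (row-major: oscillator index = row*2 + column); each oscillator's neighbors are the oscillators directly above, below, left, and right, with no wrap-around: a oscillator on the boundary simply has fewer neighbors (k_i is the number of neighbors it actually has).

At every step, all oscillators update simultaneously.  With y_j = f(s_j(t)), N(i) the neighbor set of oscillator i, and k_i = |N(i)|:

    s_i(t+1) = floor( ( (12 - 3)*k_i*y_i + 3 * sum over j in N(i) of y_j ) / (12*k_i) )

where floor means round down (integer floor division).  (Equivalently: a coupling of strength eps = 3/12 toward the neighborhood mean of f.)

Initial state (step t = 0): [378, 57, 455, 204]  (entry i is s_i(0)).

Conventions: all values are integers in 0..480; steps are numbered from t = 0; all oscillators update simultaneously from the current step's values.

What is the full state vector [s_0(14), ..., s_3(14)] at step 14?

Simulating step by step:
t=0: [378, 57, 455, 204]
t=1: [352, 119, 414, 233]
t=2: [340, 174, 389, 262]
t=3: [338, 223, 376, 287]
t=4: [342, 268, 370, 310]
t=5: [350, 303, 369, 329]
t=6: [358, 328, 371, 345]
t=7: [366, 347, 374, 358]
t=8: [373, 362, 379, 368]
t=9: [380, 373, 384, 377]
t=10: [386, 382, 389, 385]
t=11: [392, 389, 394, 391]
t=12: [397, 395, 398, 396]
t=13: [401, 400, 401, 401]
t=14: [404, 404, 405, 404]

Answer: [404, 404, 405, 404]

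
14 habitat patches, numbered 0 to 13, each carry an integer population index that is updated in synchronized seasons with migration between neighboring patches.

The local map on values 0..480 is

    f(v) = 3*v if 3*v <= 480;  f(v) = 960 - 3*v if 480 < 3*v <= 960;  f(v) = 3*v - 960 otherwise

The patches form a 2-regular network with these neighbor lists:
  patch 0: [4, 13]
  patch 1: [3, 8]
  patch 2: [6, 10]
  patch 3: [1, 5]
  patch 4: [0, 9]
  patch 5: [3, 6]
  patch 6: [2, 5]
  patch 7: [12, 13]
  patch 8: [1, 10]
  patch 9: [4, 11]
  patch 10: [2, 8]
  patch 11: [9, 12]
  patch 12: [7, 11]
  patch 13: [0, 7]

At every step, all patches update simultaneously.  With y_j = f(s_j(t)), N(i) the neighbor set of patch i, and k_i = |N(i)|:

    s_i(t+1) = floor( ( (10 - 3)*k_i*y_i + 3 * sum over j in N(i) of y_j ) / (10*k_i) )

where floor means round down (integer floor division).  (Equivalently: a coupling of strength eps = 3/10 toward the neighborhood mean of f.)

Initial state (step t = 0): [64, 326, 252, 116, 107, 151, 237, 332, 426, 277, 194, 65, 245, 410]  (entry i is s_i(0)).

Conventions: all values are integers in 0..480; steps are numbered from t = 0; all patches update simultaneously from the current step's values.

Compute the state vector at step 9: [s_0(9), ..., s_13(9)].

Simulating step by step:
t=0: [64, 326, 252, 116, 107, 151, 237, 332, 426, 277, 194, 65, 245, 410]
t=1: [223, 112, 236, 314, 272, 406, 272, 99, 282, 167, 342, 189, 192, 223]
t=2: [268, 255, 207, 101, 213, 204, 177, 309, 140, 401, 101, 401, 372, 291]
t=3: [170, 244, 347, 293, 284, 353, 403, 59, 368, 254, 325, 229, 150, 89]
t=4: [371, 193, 96, 105, 172, 118, 201, 231, 137, 195, 44, 288, 382, 280]
t=5: [191, 375, 274, 330, 390, 348, 346, 232, 364, 343, 197, 151, 184, 147]
t=6: [368, 139, 163, 58, 215, 75, 87, 312, 172, 147, 298, 388, 393, 406]
t=7: [186, 384, 378, 218, 308, 222, 287, 88, 383, 386, 183, 241, 187, 205]
t=8: [338, 208, 198, 287, 115, 266, 139, 296, 222, 179, 342, 255, 354, 341]
t=9: [99, 294, 328, 144, 313, 190, 371, 75, 266, 377, 145, 215, 111, 63]

Answer: [99, 294, 328, 144, 313, 190, 371, 75, 266, 377, 145, 215, 111, 63]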